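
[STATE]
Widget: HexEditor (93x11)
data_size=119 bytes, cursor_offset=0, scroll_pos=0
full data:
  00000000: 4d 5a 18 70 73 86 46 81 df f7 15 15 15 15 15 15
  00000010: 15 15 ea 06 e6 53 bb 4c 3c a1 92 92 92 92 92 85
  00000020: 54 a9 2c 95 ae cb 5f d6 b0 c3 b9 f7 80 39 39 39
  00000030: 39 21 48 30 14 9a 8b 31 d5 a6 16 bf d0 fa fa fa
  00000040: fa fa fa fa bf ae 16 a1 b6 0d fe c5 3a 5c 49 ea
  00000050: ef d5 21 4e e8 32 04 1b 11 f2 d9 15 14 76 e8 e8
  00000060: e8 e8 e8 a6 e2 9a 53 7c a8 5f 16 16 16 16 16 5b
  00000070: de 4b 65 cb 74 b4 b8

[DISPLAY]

00000000  4D 5a 18 70 73 86 46 81  df f7 15 15 15 15 15 15  |MZ.ps.F.........|               
00000010  15 15 ea 06 e6 53 bb 4c  3c a1 92 92 92 92 92 85  |.....S.L<.......|               
00000020  54 a9 2c 95 ae cb 5f d6  b0 c3 b9 f7 80 39 39 39  |T.,..._......999|               
00000030  39 21 48 30 14 9a 8b 31  d5 a6 16 bf d0 fa fa fa  |9!H0...1........|               
00000040  fa fa fa fa bf ae 16 a1  b6 0d fe c5 3a 5c 49 ea  |............:\I.|               
00000050  ef d5 21 4e e8 32 04 1b  11 f2 d9 15 14 76 e8 e8  |..!N.2.......v..|               
00000060  e8 e8 e8 a6 e2 9a 53 7c  a8 5f 16 16 16 16 16 5b  |......S|._.....[|               
00000070  de 4b 65 cb 74 b4 b8                              |.Ke.t..         |               
                                                                                             
                                                                                             
                                                                                             


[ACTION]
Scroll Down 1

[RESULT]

00000010  15 15 ea 06 e6 53 bb 4c  3c a1 92 92 92 92 92 85  |.....S.L<.......|               
00000020  54 a9 2c 95 ae cb 5f d6  b0 c3 b9 f7 80 39 39 39  |T.,..._......999|               
00000030  39 21 48 30 14 9a 8b 31  d5 a6 16 bf d0 fa fa fa  |9!H0...1........|               
00000040  fa fa fa fa bf ae 16 a1  b6 0d fe c5 3a 5c 49 ea  |............:\I.|               
00000050  ef d5 21 4e e8 32 04 1b  11 f2 d9 15 14 76 e8 e8  |..!N.2.......v..|               
00000060  e8 e8 e8 a6 e2 9a 53 7c  a8 5f 16 16 16 16 16 5b  |......S|._.....[|               
00000070  de 4b 65 cb 74 b4 b8                              |.Ke.t..         |               
                                                                                             
                                                                                             
                                                                                             
                                                                                             


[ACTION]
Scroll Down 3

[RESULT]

00000040  fa fa fa fa bf ae 16 a1  b6 0d fe c5 3a 5c 49 ea  |............:\I.|               
00000050  ef d5 21 4e e8 32 04 1b  11 f2 d9 15 14 76 e8 e8  |..!N.2.......v..|               
00000060  e8 e8 e8 a6 e2 9a 53 7c  a8 5f 16 16 16 16 16 5b  |......S|._.....[|               
00000070  de 4b 65 cb 74 b4 b8                              |.Ke.t..         |               
                                                                                             
                                                                                             
                                                                                             
                                                                                             
                                                                                             
                                                                                             
                                                                                             


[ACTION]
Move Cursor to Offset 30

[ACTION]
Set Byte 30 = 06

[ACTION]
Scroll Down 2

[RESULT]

00000060  e8 e8 e8 a6 e2 9a 53 7c  a8 5f 16 16 16 16 16 5b  |......S|._.....[|               
00000070  de 4b 65 cb 74 b4 b8                              |.Ke.t..         |               
                                                                                             
                                                                                             
                                                                                             
                                                                                             
                                                                                             
                                                                                             
                                                                                             
                                                                                             
                                                                                             


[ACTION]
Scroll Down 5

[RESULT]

00000070  de 4b 65 cb 74 b4 b8                              |.Ke.t..         |               
                                                                                             
                                                                                             
                                                                                             
                                                                                             
                                                                                             
                                                                                             
                                                                                             
                                                                                             
                                                                                             
                                                                                             


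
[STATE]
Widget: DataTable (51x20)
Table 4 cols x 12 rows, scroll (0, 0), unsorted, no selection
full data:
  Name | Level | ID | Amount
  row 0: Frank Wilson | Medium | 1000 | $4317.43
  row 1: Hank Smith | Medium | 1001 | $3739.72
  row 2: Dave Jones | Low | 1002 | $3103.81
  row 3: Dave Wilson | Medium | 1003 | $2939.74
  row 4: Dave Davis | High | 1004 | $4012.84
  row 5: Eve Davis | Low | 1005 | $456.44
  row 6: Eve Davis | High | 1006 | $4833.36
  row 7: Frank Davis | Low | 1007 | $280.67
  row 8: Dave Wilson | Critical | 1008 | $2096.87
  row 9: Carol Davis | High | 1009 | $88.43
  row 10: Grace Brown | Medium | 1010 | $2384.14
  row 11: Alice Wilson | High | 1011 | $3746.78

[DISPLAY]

Name        │Level   │ID  │Amount                  
────────────┼────────┼────┼────────                
Frank Wilson│Medium  │1000│$4317.43                
Hank Smith  │Medium  │1001│$3739.72                
Dave Jones  │Low     │1002│$3103.81                
Dave Wilson │Medium  │1003│$2939.74                
Dave Davis  │High    │1004│$4012.84                
Eve Davis   │Low     │1005│$456.44                 
Eve Davis   │High    │1006│$4833.36                
Frank Davis │Low     │1007│$280.67                 
Dave Wilson │Critical│1008│$2096.87                
Carol Davis │High    │1009│$88.43                  
Grace Brown │Medium  │1010│$2384.14                
Alice Wilson│High    │1011│$3746.78                
                                                   
                                                   
                                                   
                                                   
                                                   
                                                   


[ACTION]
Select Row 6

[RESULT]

Name        │Level   │ID  │Amount                  
────────────┼────────┼────┼────────                
Frank Wilson│Medium  │1000│$4317.43                
Hank Smith  │Medium  │1001│$3739.72                
Dave Jones  │Low     │1002│$3103.81                
Dave Wilson │Medium  │1003│$2939.74                
Dave Davis  │High    │1004│$4012.84                
Eve Davis   │Low     │1005│$456.44                 
>ve Davis   │High    │1006│$4833.36                
Frank Davis │Low     │1007│$280.67                 
Dave Wilson │Critical│1008│$2096.87                
Carol Davis │High    │1009│$88.43                  
Grace Brown │Medium  │1010│$2384.14                
Alice Wilson│High    │1011│$3746.78                
                                                   
                                                   
                                                   
                                                   
                                                   
                                                   


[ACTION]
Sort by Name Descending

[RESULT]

Name       ▼│Level   │ID  │Amount                  
────────────┼────────┼────┼────────                
Hank Smith  │Medium  │1001│$3739.72                
Grace Brown │Medium  │1010│$2384.14                
Frank Wilson│Medium  │1000│$4317.43                
Frank Davis │Low     │1007│$280.67                 
Eve Davis   │Low     │1005│$456.44                 
Eve Davis   │High    │1006│$4833.36                
>ave Wilson │Medium  │1003│$2939.74                
Dave Wilson │Critical│1008│$2096.87                
Dave Jones  │Low     │1002│$3103.81                
Dave Davis  │High    │1004│$4012.84                
Carol Davis │High    │1009│$88.43                  
Alice Wilson│High    │1011│$3746.78                
                                                   
                                                   
                                                   
                                                   
                                                   
                                                   


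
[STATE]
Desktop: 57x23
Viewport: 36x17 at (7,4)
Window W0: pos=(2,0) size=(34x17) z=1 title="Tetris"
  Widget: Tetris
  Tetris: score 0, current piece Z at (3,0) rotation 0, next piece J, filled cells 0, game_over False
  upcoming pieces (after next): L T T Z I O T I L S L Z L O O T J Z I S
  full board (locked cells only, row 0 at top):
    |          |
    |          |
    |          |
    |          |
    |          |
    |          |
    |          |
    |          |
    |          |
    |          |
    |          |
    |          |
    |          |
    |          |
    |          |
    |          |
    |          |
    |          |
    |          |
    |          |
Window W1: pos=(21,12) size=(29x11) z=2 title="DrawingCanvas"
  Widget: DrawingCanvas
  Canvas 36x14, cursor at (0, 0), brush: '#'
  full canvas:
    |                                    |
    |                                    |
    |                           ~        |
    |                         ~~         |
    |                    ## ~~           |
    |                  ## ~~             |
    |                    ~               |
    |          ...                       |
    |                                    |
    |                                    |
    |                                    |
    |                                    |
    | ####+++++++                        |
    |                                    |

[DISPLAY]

      │█                    ┃       
      │███                  ┃       
      │                     ┃       
      │                     ┃       
      │                     ┃       
      │Score:               ┃       
      │0                    ┃       
      │                     ┃       
      │       ┏━━━━━━━━━━━━━━━━━━━━━
      │       ┃ DrawingCanvas       
      │       ┠─────────────────────
      │       ┃+                    
━━━━━━━━━━━━━━┃                     
              ┃                     
              ┃                     
              ┃                    #
              ┃                  ## 


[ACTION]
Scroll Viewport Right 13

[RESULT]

               ┃                    
               ┃                    
               ┃                    
               ┃                    
               ┃                    
               ┃                    
               ┃                    
               ┃                    
 ┏━━━━━━━━━━━━━━━━━━━━━━━━━━━┓      
 ┃ DrawingCanvas             ┃      
 ┠───────────────────────────┨      
 ┃+                          ┃      
━┃                           ┃      
 ┃                           ┃      
 ┃                         ~~┃      
 ┃                    ## ~~  ┃      
 ┃                  ## ~~    ┃      


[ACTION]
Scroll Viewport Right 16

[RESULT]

              ┃                     
              ┃                     
              ┃                     
              ┃                     
              ┃                     
              ┃                     
              ┃                     
              ┃                     
┏━━━━━━━━━━━━━━━━━━━━━━━━━━━┓       
┃ DrawingCanvas             ┃       
┠───────────────────────────┨       
┃+                          ┃       
┃                           ┃       
┃                           ┃       
┃                         ~~┃       
┃                    ## ~~  ┃       
┃                  ## ~~    ┃       


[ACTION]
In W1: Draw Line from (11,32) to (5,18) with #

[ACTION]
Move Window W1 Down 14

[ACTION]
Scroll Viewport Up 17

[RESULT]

━━━━━━━━━━━━━━┓                     
              ┃                     
──────────────┨                     
              ┃                     
              ┃                     
              ┃                     
              ┃                     
              ┃                     
              ┃                     
              ┃                     
              ┃                     
              ┃                     
┏━━━━━━━━━━━━━━━━━━━━━━━━━━━┓       
┃ DrawingCanvas             ┃       
┠───────────────────────────┨       
┃+                          ┃       
┃                           ┃       


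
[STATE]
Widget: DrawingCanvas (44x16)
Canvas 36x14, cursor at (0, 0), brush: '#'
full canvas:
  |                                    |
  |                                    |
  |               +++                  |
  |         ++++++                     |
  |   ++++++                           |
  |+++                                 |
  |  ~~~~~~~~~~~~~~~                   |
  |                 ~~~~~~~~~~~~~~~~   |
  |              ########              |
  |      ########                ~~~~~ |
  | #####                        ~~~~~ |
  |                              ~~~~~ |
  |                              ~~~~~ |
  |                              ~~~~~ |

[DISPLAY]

+                                           
                                            
               +++                          
         ++++++                             
   ++++++                                   
+++                                         
  ~~~~~~~~~~~~~~~                           
                 ~~~~~~~~~~~~~~~~           
              ########                      
      ########                ~~~~~         
 #####                        ~~~~~         
                              ~~~~~         
                              ~~~~~         
                              ~~~~~         
                                            
                                            


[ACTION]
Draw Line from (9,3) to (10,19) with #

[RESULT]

+                                           
                                            
               +++                          
         ++++++                             
   ++++++                                   
+++                                         
  ~~~~~~~~~~~~~~~                           
                 ~~~~~~~~~~~~~~~~           
              ########                      
   ###########                ~~~~~         
 #####      ########          ~~~~~         
                              ~~~~~         
                              ~~~~~         
                              ~~~~~         
                                            
                                            


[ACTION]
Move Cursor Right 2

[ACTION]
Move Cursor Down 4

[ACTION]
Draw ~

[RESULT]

                                            
                                            
               +++                          
         ++++++                             
  ~++++++                                   
+++                                         
  ~~~~~~~~~~~~~~~                           
                 ~~~~~~~~~~~~~~~~           
              ########                      
   ###########                ~~~~~         
 #####      ########          ~~~~~         
                              ~~~~~         
                              ~~~~~         
                              ~~~~~         
                                            
                                            


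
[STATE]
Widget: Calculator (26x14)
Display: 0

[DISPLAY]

                         0
┌───┬───┬───┬───┐         
│ 7 │ 8 │ 9 │ ÷ │         
├───┼───┼───┼───┤         
│ 4 │ 5 │ 6 │ × │         
├───┼───┼───┼───┤         
│ 1 │ 2 │ 3 │ - │         
├───┼───┼───┼───┤         
│ 0 │ . │ = │ + │         
├───┼───┼───┼───┤         
│ C │ MC│ MR│ M+│         
└───┴───┴───┴───┘         
                          
                          


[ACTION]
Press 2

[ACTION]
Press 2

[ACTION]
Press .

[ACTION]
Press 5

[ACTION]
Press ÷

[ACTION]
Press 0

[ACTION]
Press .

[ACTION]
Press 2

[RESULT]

                       0.2
┌───┬───┬───┬───┐         
│ 7 │ 8 │ 9 │ ÷ │         
├───┼───┼───┼───┤         
│ 4 │ 5 │ 6 │ × │         
├───┼───┼───┼───┤         
│ 1 │ 2 │ 3 │ - │         
├───┼───┼───┼───┤         
│ 0 │ . │ = │ + │         
├───┼───┼───┼───┤         
│ C │ MC│ MR│ M+│         
└───┴───┴───┴───┘         
                          
                          


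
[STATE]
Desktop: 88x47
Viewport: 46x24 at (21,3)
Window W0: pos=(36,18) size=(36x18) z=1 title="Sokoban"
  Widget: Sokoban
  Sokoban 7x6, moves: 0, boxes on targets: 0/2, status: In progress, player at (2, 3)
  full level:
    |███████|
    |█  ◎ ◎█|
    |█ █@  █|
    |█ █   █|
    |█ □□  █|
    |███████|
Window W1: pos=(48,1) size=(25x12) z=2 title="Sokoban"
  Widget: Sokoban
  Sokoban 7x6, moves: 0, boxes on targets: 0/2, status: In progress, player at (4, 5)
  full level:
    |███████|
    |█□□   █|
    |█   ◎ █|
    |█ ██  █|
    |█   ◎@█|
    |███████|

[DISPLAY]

                           ┠──────────────────
                           ┃███████           
                           ┃█□□   █           
                           ┃█   ◎ █           
                           ┃█ ██  █           
                           ┃█   ◎@█           
                           ┃███████           
                           ┃Moves: 0  0/2     
                           ┃                  
                           ┗━━━━━━━━━━━━━━━━━━
                                              
                                              
                                              
                                              
                                              
               ┏━━━━━━━━━━━━━━━━━━━━━━━━━━━━━━
               ┃ Sokoban                      
               ┠──────────────────────────────
               ┃███████                       
               ┃█  ◎ ◎█                       
               ┃█ █@  █                       
               ┃█ █   █                       
               ┃█ □□  █                       
               ┃███████                       


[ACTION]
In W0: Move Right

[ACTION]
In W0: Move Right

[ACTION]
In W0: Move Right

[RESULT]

                           ┠──────────────────
                           ┃███████           
                           ┃█□□   █           
                           ┃█   ◎ █           
                           ┃█ ██  █           
                           ┃█   ◎@█           
                           ┃███████           
                           ┃Moves: 0  0/2     
                           ┃                  
                           ┗━━━━━━━━━━━━━━━━━━
                                              
                                              
                                              
                                              
                                              
               ┏━━━━━━━━━━━━━━━━━━━━━━━━━━━━━━
               ┃ Sokoban                      
               ┠──────────────────────────────
               ┃███████                       
               ┃█  ◎ ◎█                       
               ┃█ █  @█                       
               ┃█ █   █                       
               ┃█ □□  █                       
               ┃███████                       


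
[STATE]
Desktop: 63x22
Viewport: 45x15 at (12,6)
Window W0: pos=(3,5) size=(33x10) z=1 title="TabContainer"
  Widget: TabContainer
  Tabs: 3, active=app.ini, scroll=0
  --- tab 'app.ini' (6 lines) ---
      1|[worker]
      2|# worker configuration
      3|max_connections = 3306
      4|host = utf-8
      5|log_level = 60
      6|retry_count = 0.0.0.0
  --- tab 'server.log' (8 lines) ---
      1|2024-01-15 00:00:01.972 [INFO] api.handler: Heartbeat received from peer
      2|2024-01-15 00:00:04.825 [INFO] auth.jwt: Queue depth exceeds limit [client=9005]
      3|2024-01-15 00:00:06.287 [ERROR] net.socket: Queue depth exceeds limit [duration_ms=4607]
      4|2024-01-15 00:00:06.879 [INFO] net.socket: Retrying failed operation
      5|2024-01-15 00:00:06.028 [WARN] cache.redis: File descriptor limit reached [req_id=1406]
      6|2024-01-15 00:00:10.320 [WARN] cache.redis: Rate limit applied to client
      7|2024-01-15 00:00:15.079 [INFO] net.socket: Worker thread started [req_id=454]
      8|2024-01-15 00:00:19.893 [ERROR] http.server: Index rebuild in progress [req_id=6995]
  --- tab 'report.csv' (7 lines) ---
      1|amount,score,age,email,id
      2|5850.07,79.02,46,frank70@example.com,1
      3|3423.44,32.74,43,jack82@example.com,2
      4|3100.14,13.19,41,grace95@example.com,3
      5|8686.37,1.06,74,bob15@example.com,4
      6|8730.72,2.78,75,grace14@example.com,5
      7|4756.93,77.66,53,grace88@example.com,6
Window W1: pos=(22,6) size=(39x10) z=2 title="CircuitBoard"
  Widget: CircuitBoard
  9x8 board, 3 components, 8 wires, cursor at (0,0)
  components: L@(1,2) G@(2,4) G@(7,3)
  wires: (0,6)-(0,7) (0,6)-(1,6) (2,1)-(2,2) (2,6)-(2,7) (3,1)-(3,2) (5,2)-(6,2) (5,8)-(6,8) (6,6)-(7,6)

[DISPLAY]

ainer     ┏━━━━━━━━━━━━━━━━━━━━━━━━━━━━━━━━━━
──────────┃ CircuitBoard                     
]│ server.┠──────────────────────────────────
──────────┃   0 1 2 3 4 5 6 7 8              
          ┃0  [.]                      · ─ · 
 configura┃                            │     
ections = ┃1           L               ·     
tf-8      ┃                                  
━━━━━━━━━━┃2       · ─ ·       G       · ─ · 
          ┗━━━━━━━━━━━━━━━━━━━━━━━━━━━━━━━━━━
                                             
                                             
                                             
                                             
                                             


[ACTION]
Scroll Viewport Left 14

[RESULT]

   ┃ TabContainer     ┏━━━━━━━━━━━━━━━━━━━━━━
   ┠──────────────────┃ CircuitBoard         
   ┃[app.ini]│ server.┠──────────────────────
   ┃──────────────────┃   0 1 2 3 4 5 6 7 8  
   ┃[worker]          ┃0  [.]                
   ┃# worker configura┃                      
   ┃max_connections = ┃1           L         
   ┃host = utf-8      ┃                      
   ┗━━━━━━━━━━━━━━━━━━┃2       · ─ ·       G 
                      ┗━━━━━━━━━━━━━━━━━━━━━━
                                             
                                             
                                             
                                             
                                             


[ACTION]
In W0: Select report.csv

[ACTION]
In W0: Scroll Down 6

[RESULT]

   ┃ TabContainer     ┏━━━━━━━━━━━━━━━━━━━━━━
   ┠──────────────────┃ CircuitBoard         
   ┃ app.ini │ server.┠──────────────────────
   ┃──────────────────┃   0 1 2 3 4 5 6 7 8  
   ┃4756.93,77.66,53,g┃0  [.]                
   ┃                  ┃                      
   ┃                  ┃1           L         
   ┃                  ┃                      
   ┗━━━━━━━━━━━━━━━━━━┃2       · ─ ·       G 
                      ┗━━━━━━━━━━━━━━━━━━━━━━
                                             
                                             
                                             
                                             
                                             


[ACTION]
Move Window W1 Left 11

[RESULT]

   ┃ TabCon┏━━━━━━━━━━━━━━━━━━━━━━━━━━━━━━━━━
   ┠───────┃ CircuitBoard                    
   ┃ app.in┠─────────────────────────────────
   ┃───────┃   0 1 2 3 4 5 6 7 8             
   ┃4756.93┃0  [.]                      · ─ ·
   ┃       ┃                            │    
   ┃       ┃1           L               ·    
   ┃       ┃                                 
   ┗━━━━━━━┃2       · ─ ·       G       · ─ ·
           ┗━━━━━━━━━━━━━━━━━━━━━━━━━━━━━━━━━
                                             
                                             
                                             
                                             
                                             


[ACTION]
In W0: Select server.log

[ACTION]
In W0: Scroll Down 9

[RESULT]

   ┃ TabCon┏━━━━━━━━━━━━━━━━━━━━━━━━━━━━━━━━━
   ┠───────┃ CircuitBoard                    
   ┃ app.in┠─────────────────────────────────
   ┃───────┃   0 1 2 3 4 5 6 7 8             
   ┃2024-01┃0  [.]                      · ─ ·
   ┃       ┃                            │    
   ┃       ┃1           L               ·    
   ┃       ┃                                 
   ┗━━━━━━━┃2       · ─ ·       G       · ─ ·
           ┗━━━━━━━━━━━━━━━━━━━━━━━━━━━━━━━━━
                                             
                                             
                                             
                                             
                                             


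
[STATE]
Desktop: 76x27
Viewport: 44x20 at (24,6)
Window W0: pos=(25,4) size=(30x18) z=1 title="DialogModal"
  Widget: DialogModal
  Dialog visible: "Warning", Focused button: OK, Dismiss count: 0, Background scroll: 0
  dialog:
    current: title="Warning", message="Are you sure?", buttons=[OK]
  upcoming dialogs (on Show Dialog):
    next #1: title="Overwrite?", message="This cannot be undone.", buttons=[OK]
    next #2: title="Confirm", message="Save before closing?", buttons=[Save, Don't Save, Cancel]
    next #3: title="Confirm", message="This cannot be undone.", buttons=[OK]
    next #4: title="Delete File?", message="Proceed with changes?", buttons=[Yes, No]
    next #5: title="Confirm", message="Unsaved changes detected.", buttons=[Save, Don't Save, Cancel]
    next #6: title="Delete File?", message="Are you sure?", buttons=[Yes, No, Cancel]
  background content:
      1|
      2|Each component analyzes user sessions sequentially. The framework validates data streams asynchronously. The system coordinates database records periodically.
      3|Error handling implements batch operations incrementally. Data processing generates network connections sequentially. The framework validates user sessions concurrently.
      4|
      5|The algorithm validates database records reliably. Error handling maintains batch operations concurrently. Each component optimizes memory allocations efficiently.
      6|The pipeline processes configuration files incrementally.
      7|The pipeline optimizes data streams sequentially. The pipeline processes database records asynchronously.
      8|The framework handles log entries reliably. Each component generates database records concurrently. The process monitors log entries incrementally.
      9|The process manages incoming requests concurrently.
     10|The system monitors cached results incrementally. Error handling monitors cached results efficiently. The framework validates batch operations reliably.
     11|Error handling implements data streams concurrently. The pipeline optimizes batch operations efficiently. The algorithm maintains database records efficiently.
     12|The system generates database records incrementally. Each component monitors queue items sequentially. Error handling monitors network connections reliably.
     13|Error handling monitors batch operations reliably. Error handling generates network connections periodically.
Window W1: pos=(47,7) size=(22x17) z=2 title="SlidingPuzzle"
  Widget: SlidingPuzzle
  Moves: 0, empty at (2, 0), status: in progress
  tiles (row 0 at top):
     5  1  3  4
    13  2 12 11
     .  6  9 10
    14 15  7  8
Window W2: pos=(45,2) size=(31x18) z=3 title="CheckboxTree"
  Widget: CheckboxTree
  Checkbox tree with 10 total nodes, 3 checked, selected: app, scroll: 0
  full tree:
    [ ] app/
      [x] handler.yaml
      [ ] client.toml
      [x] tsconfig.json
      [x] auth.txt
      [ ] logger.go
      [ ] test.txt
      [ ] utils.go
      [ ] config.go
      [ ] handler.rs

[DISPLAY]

 ┠───────────────────┃   [x] handler.yaml   
 ┃                   ┃   [ ] client.toml    
 ┃Each component anal┃   [x] tsconfig.json  
 ┃Error handling impl┃   [x] auth.txt       
 ┃                   ┃   [ ] logger.go      
 ┃The a┌─────────────┃   [ ] test.txt       
 ┃The p│    Warning  ┃   [ ] utils.go       
 ┃The p│ Are you sure┃   [ ] config.go      
 ┃The f│      [OK]   ┃   [ ] handler.rs     
 ┃The p└─────────────┃                      
 ┃The system monitors┃                      
 ┃Error handling impl┃                      
 ┃The system generate┃                      
 ┃Error handling moni┗━━━━━━━━━━━━━━━━━━━━━━
 ┃                     ┃                    
 ┗━━━━━━━━━━━━━━━━━━━━━┃                    
                       ┃                    
                       ┗━━━━━━━━━━━━━━━━━━━━
                                            
                                            


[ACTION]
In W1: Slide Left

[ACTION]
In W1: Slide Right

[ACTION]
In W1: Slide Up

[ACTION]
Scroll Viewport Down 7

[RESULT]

 ┃                   ┃   [ ] client.toml    
 ┃Each component anal┃   [x] tsconfig.json  
 ┃Error handling impl┃   [x] auth.txt       
 ┃                   ┃   [ ] logger.go      
 ┃The a┌─────────────┃   [ ] test.txt       
 ┃The p│    Warning  ┃   [ ] utils.go       
 ┃The p│ Are you sure┃   [ ] config.go      
 ┃The f│      [OK]   ┃   [ ] handler.rs     
 ┃The p└─────────────┃                      
 ┃The system monitors┃                      
 ┃Error handling impl┃                      
 ┃The system generate┃                      
 ┃Error handling moni┗━━━━━━━━━━━━━━━━━━━━━━
 ┃                     ┃                    
 ┗━━━━━━━━━━━━━━━━━━━━━┃                    
                       ┃                    
                       ┗━━━━━━━━━━━━━━━━━━━━
                                            
                                            
                                            


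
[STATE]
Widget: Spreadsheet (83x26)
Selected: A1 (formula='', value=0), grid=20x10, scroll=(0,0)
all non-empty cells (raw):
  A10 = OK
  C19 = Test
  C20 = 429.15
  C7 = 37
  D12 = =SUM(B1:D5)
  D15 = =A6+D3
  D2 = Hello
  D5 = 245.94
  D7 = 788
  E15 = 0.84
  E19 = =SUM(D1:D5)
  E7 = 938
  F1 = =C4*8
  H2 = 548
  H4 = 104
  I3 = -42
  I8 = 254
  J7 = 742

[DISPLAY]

A1:                                                                                
       A       B       C       D       E       F       G       H       I       J   
-----------------------------------------------------------------------------------
  1      [0]       0       0       0       0       0       0       0       0       
  2        0       0       0Hello          0       0       0     548       0       
  3        0       0       0       0       0       0       0       0     -42       
  4        0       0       0       0       0       0       0     104       0       
  5        0       0       0  245.94       0       0       0       0       0       
  6        0       0       0       0       0       0       0       0       0       
  7        0       0      37     788     938       0       0       0       0     74
  8        0       0       0       0       0       0       0       0     254       
  9        0       0       0       0       0       0       0       0       0       
 10 OK             0       0       0       0       0       0       0       0       
 11        0       0       0       0       0       0       0       0       0       
 12        0       0       0  245.94       0       0       0       0       0       
 13        0       0       0       0       0       0       0       0       0       
 14        0       0       0       0       0       0       0       0       0       
 15        0       0       0       0    0.84       0       0       0       0       
 16        0       0       0       0       0       0       0       0       0       
 17        0       0       0       0       0       0       0       0       0       
 18        0       0       0       0       0       0       0       0       0       
 19        0       0Test           0  245.94       0       0       0       0       
 20        0       0  429.15       0       0       0       0       0       0       
                                                                                   
                                                                                   
                                                                                   


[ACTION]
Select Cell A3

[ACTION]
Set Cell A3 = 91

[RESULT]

A3: 91                                                                             
       A       B       C       D       E       F       G       H       I       J   
-----------------------------------------------------------------------------------
  1        0       0       0       0       0       0       0       0       0       
  2        0       0       0Hello          0       0       0     548       0       
  3     [91]       0       0       0       0       0       0       0     -42       
  4        0       0       0       0       0       0       0     104       0       
  5        0       0       0  245.94       0       0       0       0       0       
  6        0       0       0       0       0       0       0       0       0       
  7        0       0      37     788     938       0       0       0       0     74
  8        0       0       0       0       0       0       0       0     254       
  9        0       0       0       0       0       0       0       0       0       
 10 OK             0       0       0       0       0       0       0       0       
 11        0       0       0       0       0       0       0       0       0       
 12        0       0       0  245.94       0       0       0       0       0       
 13        0       0       0       0       0       0       0       0       0       
 14        0       0       0       0       0       0       0       0       0       
 15        0       0       0       0    0.84       0       0       0       0       
 16        0       0       0       0       0       0       0       0       0       
 17        0       0       0       0       0       0       0       0       0       
 18        0       0       0       0       0       0       0       0       0       
 19        0       0Test           0  245.94       0       0       0       0       
 20        0       0  429.15       0       0       0       0       0       0       
                                                                                   
                                                                                   
                                                                                   


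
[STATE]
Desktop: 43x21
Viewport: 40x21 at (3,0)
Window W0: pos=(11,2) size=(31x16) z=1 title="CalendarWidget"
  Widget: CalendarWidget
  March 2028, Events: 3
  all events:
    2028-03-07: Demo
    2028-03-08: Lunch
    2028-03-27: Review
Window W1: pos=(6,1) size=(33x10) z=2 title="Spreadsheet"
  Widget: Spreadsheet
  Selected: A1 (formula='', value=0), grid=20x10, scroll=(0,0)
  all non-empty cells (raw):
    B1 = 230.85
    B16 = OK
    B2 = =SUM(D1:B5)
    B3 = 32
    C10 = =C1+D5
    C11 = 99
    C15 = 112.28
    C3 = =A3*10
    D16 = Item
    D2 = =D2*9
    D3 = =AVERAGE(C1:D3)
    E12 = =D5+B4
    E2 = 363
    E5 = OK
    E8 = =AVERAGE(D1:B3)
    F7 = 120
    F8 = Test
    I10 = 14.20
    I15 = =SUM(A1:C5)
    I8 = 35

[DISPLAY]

                                        
   ┏━━━━━━━━━━━━━━━━━━━━━━━━━━━━━━━┓    
   ┃ Spreadsheet                   ┃━━┓ 
   ┠───────────────────────────────┨  ┃ 
   ┃A1:                            ┃──┨ 
   ┃       A       B       C       ┃  ┃ 
   ┃-------------------------------┃  ┃ 
   ┃  1      [0]  230.85       0   ┃  ┃ 
   ┃  2        0#CIRC!         0#CI┃  ┃ 
   ┃  3        0      32       0#CI┃  ┃ 
   ┗━━━━━━━━━━━━━━━━━━━━━━━━━━━━━━━┛  ┃ 
        ┃27* 28 29 30 31              ┃ 
        ┃                             ┃ 
        ┃                             ┃ 
        ┃                             ┃ 
        ┃                             ┃ 
        ┃                             ┃ 
        ┗━━━━━━━━━━━━━━━━━━━━━━━━━━━━━┛ 
                                        
                                        
                                        


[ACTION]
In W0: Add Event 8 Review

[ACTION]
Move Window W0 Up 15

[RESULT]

        ┏━━━━━━━━━━━━━━━━━━━━━━━━━━━━━┓ 
   ┏━━━━━━━━━━━━━━━━━━━━━━━━━━━━━━━┓  ┃ 
   ┃ Spreadsheet                   ┃──┨ 
   ┠───────────────────────────────┨  ┃ 
   ┃A1:                            ┃  ┃ 
   ┃       A       B       C       ┃  ┃ 
   ┃-------------------------------┃  ┃ 
   ┃  1      [0]  230.85       0   ┃  ┃ 
   ┃  2        0#CIRC!         0#CI┃  ┃ 
   ┃  3        0      32       0#CI┃  ┃ 
   ┗━━━━━━━━━━━━━━━━━━━━━━━━━━━━━━━┛  ┃ 
        ┃                             ┃ 
        ┃                             ┃ 
        ┃                             ┃ 
        ┃                             ┃ 
        ┗━━━━━━━━━━━━━━━━━━━━━━━━━━━━━┛ 
                                        
                                        
                                        
                                        
                                        


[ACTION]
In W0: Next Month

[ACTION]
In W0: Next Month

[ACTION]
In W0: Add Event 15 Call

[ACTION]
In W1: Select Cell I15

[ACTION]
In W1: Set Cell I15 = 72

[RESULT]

        ┏━━━━━━━━━━━━━━━━━━━━━━━━━━━━━┓ 
   ┏━━━━━━━━━━━━━━━━━━━━━━━━━━━━━━━┓  ┃ 
   ┃ Spreadsheet                   ┃──┨ 
   ┠───────────────────────────────┨  ┃ 
   ┃I15: 72                        ┃  ┃ 
   ┃       A       B       C       ┃  ┃ 
   ┃-------------------------------┃  ┃ 
   ┃  1        0  230.85       0   ┃  ┃ 
   ┃  2        0#CIRC!         0#CI┃  ┃ 
   ┃  3        0      32       0#CI┃  ┃ 
   ┗━━━━━━━━━━━━━━━━━━━━━━━━━━━━━━━┛  ┃ 
        ┃                             ┃ 
        ┃                             ┃ 
        ┃                             ┃ 
        ┃                             ┃ 
        ┗━━━━━━━━━━━━━━━━━━━━━━━━━━━━━┛ 
                                        
                                        
                                        
                                        
                                        
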